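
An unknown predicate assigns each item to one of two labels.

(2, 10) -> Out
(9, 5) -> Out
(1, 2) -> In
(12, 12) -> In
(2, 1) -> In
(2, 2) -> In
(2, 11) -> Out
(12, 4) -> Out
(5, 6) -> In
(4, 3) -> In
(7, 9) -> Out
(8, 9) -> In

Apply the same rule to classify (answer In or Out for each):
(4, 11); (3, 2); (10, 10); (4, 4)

Every 'In' example satisfies: |first − second| ≤ 1. None of the 'Out' examples do.
(4, 11) — |4−11| = 7, hence Out.
(3, 2) — |3−2| = 1, hence In.
(10, 10) — |10−10| = 0, hence In.
(4, 4) — |4−4| = 0, hence In.

Out, In, In, In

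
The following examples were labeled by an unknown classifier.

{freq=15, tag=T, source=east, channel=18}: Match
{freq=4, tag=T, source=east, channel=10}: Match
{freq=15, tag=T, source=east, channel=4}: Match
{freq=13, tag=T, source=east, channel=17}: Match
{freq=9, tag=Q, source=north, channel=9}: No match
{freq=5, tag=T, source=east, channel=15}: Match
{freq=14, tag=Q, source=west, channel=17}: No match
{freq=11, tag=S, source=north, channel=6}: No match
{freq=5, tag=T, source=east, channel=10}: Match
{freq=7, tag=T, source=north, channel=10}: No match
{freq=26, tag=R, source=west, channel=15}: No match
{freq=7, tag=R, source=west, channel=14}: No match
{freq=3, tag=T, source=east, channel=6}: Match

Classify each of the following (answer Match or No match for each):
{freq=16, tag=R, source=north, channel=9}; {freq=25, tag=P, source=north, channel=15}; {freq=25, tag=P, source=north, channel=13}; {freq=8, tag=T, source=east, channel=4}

Looking at the examples, the only property every 'Match' case has and every 'No match' case lacks is: source is east.
{freq=16, tag=R, source=north, channel=9}: source is north — does not pass, so No match. {freq=25, tag=P, source=north, channel=15}: source is north — does not pass, so No match. {freq=25, tag=P, source=north, channel=13}: source is north — does not pass, so No match. {freq=8, tag=T, source=east, channel=4}: source is east — passes, so Match.

No match, No match, No match, Match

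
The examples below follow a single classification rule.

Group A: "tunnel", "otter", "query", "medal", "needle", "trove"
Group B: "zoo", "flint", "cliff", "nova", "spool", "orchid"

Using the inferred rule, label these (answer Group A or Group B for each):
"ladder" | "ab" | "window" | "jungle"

Looking at the examples, the only property every 'Group A' case has and every 'Group B' case lacks is: contains 'e'.
"ladder": has 'e', passes → Group A.
"ab": no 'e', doesn't match → Group B.
"window": no 'e', doesn't match → Group B.
"jungle": has 'e', passes → Group A.

Group A, Group B, Group B, Group A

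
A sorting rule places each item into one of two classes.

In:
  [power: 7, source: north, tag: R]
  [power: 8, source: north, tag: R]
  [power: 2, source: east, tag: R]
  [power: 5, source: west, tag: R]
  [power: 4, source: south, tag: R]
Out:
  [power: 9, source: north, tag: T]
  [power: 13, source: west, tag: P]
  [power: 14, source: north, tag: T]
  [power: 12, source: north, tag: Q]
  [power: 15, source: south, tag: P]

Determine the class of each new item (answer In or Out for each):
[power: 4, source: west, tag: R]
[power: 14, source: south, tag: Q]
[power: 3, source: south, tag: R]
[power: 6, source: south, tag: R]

One predicate separates the groups cleanly: tag is R.
In: [power: 4, source: west, tag: R], since tag is R. Out: [power: 14, source: south, tag: Q], since tag is Q. In: [power: 3, source: south, tag: R], since tag is R. In: [power: 6, source: south, tag: R], since tag is R.

In, Out, In, In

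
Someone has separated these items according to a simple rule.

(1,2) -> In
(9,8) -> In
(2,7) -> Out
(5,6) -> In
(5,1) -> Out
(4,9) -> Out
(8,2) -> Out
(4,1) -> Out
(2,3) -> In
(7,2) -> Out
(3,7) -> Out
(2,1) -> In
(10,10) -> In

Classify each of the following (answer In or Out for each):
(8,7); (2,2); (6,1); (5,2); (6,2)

In, In, Out, Out, Out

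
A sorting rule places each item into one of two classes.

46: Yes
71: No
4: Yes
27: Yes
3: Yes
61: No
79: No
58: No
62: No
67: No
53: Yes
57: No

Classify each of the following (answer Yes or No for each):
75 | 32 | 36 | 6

No, Yes, Yes, Yes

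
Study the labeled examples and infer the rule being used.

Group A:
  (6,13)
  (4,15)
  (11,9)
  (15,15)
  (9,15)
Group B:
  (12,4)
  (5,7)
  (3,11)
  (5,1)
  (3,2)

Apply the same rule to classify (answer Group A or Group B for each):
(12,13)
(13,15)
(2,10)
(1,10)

Group A, Group A, Group B, Group B

Every 'Group A' example satisfies: sum ≥ 19. None of the 'Group B' examples do.
(12,13): 12+13 = 25 — fits, so Group A.
(13,15): 13+15 = 28 — fits, so Group A.
(2,10): 2+10 = 12 — fails the rule, so Group B.
(1,10): 1+10 = 11 — fails the rule, so Group B.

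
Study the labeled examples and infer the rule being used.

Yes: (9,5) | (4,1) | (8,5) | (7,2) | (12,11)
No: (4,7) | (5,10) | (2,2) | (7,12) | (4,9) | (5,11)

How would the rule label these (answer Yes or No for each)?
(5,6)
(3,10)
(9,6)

'Yes' ⟺ first > second.

No, No, Yes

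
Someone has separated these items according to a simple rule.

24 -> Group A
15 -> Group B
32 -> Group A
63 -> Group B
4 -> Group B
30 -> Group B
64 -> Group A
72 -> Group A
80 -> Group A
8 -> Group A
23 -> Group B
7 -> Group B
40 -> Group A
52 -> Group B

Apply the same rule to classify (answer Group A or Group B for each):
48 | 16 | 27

Group A, Group A, Group B

Rule: multiple of 8. This holds for each 'Group A' example and fails for each 'Group B' one.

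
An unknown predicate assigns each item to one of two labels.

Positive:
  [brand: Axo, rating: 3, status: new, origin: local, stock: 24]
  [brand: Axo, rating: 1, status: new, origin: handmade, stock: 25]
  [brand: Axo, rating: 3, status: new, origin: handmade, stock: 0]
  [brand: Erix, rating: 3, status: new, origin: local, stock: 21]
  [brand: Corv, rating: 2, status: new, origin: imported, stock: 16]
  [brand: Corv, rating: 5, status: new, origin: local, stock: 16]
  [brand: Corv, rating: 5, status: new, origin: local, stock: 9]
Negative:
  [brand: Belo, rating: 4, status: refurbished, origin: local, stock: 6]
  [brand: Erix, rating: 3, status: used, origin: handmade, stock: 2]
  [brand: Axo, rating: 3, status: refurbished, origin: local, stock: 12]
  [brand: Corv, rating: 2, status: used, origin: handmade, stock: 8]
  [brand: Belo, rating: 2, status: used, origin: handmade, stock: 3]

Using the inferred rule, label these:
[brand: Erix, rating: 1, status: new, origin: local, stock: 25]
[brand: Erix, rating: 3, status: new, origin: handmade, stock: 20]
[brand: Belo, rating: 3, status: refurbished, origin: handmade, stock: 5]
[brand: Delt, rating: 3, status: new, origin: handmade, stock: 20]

Positive, Positive, Negative, Positive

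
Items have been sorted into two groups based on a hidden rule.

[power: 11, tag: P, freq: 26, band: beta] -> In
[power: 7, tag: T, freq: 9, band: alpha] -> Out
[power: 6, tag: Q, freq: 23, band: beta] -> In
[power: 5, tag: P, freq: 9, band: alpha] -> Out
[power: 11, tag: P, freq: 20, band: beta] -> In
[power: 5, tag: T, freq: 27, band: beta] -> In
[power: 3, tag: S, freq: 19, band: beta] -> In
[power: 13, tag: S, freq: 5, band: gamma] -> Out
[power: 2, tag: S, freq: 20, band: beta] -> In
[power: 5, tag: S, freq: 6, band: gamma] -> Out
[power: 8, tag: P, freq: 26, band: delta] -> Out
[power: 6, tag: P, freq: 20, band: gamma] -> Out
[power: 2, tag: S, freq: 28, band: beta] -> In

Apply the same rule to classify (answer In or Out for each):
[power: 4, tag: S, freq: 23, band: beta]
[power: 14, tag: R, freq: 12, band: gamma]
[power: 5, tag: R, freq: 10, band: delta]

One predicate separates the groups cleanly: band is beta.
[power: 4, tag: S, freq: 23, band: beta] — band is beta, hence In. [power: 14, tag: R, freq: 12, band: gamma] — band is gamma, hence Out. [power: 5, tag: R, freq: 10, band: delta] — band is delta, hence Out.

In, Out, Out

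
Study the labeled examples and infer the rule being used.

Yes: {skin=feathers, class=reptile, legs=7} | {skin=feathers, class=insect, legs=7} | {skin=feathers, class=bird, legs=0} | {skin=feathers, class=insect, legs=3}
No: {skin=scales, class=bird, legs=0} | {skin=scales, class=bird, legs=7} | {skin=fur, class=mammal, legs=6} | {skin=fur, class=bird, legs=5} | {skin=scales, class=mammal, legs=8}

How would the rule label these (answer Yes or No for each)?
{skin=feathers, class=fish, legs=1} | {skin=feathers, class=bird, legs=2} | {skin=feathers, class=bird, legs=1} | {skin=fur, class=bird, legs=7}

Yes, Yes, Yes, No

Rule: skin is feathers. This holds for each 'Yes' example and fails for each 'No' one.
{skin=feathers, class=fish, legs=1} → skin is feathers → Yes. {skin=feathers, class=bird, legs=2} → skin is feathers → Yes. {skin=feathers, class=bird, legs=1} → skin is feathers → Yes. {skin=fur, class=bird, legs=7} → skin is fur → No.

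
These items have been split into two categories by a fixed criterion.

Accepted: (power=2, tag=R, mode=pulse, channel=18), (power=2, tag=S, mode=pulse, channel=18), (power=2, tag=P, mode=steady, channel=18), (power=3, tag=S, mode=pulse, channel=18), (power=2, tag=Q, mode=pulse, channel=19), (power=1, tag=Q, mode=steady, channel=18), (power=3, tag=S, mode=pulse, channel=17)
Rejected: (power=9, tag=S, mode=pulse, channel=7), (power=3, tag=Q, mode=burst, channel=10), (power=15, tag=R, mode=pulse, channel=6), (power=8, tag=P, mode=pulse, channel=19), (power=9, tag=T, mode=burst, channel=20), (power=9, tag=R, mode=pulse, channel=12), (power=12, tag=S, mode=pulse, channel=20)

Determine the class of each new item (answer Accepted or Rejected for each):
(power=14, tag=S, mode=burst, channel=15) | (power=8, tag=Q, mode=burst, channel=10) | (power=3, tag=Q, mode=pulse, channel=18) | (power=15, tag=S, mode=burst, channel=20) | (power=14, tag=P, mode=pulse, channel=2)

Rejected, Rejected, Accepted, Rejected, Rejected

A rule that fits every label: power ≤ 3 AND channel ≥ 12 — true of each 'Accepted' example, false of each 'Rejected' one.
(power=14, tag=S, mode=burst, channel=15) → power = 14, channel = 15 → Rejected. (power=8, tag=Q, mode=burst, channel=10) → power = 8, channel = 10 → Rejected. (power=3, tag=Q, mode=pulse, channel=18) → power = 3, channel = 18 → Accepted. (power=15, tag=S, mode=burst, channel=20) → power = 15, channel = 20 → Rejected. (power=14, tag=P, mode=pulse, channel=2) → power = 14, channel = 2 → Rejected.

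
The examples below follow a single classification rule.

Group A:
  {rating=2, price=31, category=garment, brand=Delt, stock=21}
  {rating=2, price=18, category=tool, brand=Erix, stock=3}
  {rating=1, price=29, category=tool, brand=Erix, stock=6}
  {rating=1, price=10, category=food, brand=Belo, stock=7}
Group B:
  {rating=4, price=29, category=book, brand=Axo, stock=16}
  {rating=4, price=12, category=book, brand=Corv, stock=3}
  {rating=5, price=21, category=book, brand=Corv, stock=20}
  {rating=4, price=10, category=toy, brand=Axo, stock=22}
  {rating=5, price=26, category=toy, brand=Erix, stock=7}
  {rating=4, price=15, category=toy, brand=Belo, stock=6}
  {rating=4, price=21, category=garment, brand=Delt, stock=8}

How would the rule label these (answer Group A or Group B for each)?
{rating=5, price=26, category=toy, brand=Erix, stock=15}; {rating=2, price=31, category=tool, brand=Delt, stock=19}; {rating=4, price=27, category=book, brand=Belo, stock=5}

Group B, Group A, Group B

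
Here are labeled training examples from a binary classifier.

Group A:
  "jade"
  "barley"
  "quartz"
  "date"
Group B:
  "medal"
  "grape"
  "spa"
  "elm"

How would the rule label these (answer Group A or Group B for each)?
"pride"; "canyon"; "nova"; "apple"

A rule that fits every label: even length — true of each 'Group A' example, false of each 'Group B' one.
"pride": Group B (length 5). "canyon": Group A (length 6). "nova": Group A (length 4). "apple": Group B (length 5).

Group B, Group A, Group A, Group B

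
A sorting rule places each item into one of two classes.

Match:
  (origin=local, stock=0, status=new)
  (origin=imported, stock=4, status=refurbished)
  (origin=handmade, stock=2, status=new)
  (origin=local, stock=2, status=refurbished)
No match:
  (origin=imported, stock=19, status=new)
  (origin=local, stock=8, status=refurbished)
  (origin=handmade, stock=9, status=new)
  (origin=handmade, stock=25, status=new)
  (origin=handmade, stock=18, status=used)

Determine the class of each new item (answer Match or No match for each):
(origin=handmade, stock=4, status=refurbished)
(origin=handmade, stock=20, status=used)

A rule that fits every label: stock ≤ 4 — true of each 'Match' example, false of each 'No match' one.

Match, No match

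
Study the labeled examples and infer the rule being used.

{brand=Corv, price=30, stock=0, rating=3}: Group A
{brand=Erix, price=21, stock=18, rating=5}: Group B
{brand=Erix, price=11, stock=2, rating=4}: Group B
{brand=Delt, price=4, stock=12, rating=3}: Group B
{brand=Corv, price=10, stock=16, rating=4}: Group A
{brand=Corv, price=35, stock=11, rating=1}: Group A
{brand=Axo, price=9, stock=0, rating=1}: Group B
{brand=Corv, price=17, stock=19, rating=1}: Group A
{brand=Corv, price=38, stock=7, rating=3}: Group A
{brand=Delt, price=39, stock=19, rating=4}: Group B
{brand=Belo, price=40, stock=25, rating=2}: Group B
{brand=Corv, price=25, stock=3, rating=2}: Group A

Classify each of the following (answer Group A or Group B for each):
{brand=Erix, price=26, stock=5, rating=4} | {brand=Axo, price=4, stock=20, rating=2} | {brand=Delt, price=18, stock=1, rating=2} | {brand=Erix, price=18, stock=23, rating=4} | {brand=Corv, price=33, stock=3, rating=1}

Group B, Group B, Group B, Group B, Group A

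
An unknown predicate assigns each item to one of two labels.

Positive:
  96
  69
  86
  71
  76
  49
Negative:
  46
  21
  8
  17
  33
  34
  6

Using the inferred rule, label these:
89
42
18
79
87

Positive, Negative, Negative, Positive, Positive

The rule appears to be: at least 49.
Positive: 89, since 89 ≥ 49.
Negative: 42, since 42 < 49.
Negative: 18, since 18 < 49.
Positive: 79, since 79 ≥ 49.
Positive: 87, since 87 ≥ 49.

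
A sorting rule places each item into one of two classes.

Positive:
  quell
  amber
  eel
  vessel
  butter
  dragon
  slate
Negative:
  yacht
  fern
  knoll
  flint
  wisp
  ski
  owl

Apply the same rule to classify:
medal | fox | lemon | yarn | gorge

The simplest hypothesis consistent with all the labels is: has ≥ 2 vowels.

Positive, Negative, Positive, Negative, Positive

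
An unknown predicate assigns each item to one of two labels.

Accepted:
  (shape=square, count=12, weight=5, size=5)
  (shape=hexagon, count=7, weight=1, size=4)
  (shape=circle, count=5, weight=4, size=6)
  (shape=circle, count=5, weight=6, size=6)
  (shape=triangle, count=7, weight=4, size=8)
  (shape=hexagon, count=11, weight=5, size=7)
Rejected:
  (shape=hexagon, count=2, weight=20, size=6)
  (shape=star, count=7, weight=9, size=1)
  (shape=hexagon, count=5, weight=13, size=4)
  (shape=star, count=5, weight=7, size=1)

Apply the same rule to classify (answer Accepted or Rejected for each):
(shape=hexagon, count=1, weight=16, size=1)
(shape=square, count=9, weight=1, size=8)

Rejected, Accepted

Rule: weight ≤ 6. This holds for each 'Accepted' example and fails for each 'Rejected' one.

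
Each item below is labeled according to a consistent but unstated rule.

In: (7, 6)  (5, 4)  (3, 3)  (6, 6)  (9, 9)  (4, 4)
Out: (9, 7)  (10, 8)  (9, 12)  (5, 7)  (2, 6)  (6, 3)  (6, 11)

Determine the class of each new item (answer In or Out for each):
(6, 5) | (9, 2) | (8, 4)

The common property of the 'In' items is: |first − second| ≤ 1. No 'Out' item has it.
In: (6, 5), since |6−5| = 1.
Out: (9, 2), since |9−2| = 7.
Out: (8, 4), since |8−4| = 4.

In, Out, Out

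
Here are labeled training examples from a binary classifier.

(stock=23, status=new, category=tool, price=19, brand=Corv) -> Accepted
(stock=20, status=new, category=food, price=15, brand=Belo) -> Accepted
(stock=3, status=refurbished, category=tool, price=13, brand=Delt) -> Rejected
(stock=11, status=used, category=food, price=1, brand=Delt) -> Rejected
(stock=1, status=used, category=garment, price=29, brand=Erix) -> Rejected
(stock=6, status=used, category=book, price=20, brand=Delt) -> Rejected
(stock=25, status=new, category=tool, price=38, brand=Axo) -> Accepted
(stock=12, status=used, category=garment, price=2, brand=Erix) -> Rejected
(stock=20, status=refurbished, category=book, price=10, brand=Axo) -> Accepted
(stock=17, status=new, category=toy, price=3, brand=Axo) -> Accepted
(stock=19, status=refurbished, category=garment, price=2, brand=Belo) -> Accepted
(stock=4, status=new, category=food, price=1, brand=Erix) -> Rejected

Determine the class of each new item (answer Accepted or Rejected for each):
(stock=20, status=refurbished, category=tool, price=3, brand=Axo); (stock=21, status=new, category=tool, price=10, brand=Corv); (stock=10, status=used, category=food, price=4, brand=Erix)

Accepted, Accepted, Rejected

The pattern is that an item is 'Accepted' exactly when: stock ≥ 17.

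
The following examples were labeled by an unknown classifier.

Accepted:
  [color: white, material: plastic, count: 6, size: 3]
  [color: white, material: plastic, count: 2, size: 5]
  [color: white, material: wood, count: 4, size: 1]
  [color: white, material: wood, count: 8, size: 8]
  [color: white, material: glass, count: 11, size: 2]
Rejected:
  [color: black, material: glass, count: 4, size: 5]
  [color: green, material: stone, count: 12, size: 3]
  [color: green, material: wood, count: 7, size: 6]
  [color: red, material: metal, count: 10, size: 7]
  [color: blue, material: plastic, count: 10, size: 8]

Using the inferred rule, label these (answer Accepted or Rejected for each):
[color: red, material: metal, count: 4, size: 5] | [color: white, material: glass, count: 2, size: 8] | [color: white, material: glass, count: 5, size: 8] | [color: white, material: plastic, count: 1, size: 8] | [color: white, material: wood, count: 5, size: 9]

Rejected, Accepted, Accepted, Accepted, Accepted

The pattern is that an item is 'Accepted' exactly when: color is white.
[color: red, material: metal, count: 4, size: 5]: color is red — fails the rule, so Rejected.
[color: white, material: glass, count: 2, size: 8]: color is white — has this property, so Accepted.
[color: white, material: glass, count: 5, size: 8]: color is white — has this property, so Accepted.
[color: white, material: plastic, count: 1, size: 8]: color is white — has this property, so Accepted.
[color: white, material: wood, count: 5, size: 9]: color is white — has this property, so Accepted.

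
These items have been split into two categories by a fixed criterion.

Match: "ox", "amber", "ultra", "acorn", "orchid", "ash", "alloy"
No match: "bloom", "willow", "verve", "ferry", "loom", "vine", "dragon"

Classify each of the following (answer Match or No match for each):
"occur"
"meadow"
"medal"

Match, No match, No match

The common property of the 'Match' items is: starts with a vowel. No 'No match' item has it.
"occur" → starts with 'o' → Match.
"meadow" → starts with 'm' → No match.
"medal" → starts with 'm' → No match.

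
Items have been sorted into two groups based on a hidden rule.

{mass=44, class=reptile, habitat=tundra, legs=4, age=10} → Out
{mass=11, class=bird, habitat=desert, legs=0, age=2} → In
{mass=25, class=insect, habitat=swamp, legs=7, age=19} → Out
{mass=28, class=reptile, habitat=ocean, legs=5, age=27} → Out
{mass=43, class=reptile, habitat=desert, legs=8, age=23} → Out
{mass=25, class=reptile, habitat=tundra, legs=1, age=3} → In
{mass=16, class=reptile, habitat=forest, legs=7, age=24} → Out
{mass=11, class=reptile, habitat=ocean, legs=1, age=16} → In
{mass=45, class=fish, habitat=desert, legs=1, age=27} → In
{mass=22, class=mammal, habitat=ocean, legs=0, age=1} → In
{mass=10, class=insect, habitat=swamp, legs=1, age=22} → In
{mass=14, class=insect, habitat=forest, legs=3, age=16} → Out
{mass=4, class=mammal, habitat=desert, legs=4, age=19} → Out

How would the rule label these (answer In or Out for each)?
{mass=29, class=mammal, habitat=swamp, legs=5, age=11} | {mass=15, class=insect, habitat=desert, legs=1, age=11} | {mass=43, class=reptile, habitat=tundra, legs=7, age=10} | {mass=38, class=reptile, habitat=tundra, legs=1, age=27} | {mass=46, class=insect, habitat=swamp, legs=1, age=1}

A rule that fits every label: legs ≤ 1 — true of each 'In' example, false of each 'Out' one.
{mass=29, class=mammal, habitat=swamp, legs=5, age=11}: Out (legs = 5).
{mass=15, class=insect, habitat=desert, legs=1, age=11}: In (legs = 1).
{mass=43, class=reptile, habitat=tundra, legs=7, age=10}: Out (legs = 7).
{mass=38, class=reptile, habitat=tundra, legs=1, age=27}: In (legs = 1).
{mass=46, class=insect, habitat=swamp, legs=1, age=1}: In (legs = 1).

Out, In, Out, In, In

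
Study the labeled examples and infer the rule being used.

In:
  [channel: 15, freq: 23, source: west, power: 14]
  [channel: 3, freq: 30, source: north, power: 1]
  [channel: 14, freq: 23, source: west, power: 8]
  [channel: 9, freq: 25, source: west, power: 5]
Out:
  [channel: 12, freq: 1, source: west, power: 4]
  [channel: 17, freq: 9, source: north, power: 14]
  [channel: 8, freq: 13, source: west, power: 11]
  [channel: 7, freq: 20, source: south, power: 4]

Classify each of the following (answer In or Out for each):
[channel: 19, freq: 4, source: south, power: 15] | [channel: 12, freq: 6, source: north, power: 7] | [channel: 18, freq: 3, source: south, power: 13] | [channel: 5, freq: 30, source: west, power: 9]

Out, Out, Out, In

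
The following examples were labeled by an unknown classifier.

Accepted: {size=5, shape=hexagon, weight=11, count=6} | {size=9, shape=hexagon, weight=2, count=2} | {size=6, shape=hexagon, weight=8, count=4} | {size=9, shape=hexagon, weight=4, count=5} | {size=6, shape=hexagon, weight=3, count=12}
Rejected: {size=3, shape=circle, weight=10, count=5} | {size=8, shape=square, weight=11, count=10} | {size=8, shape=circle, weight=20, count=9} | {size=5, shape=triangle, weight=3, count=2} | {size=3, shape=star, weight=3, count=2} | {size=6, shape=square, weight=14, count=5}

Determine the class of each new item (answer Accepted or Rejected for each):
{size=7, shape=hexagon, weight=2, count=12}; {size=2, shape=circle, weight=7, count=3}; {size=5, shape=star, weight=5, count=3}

Accepted, Rejected, Rejected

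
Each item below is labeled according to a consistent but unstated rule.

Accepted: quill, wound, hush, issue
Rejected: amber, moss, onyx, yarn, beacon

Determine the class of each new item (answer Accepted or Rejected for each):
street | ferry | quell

The common property of the 'Accepted' items is: contains 'u'. No 'Rejected' item has it.

Rejected, Rejected, Accepted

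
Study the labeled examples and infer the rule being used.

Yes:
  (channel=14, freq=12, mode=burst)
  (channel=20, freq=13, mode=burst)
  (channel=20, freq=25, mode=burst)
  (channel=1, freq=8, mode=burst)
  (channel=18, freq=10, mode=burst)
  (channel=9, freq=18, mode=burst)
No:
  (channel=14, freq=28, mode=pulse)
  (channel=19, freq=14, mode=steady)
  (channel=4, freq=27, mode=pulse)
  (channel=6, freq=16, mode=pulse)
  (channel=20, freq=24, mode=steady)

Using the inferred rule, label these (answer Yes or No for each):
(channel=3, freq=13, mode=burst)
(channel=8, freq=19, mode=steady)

Yes, No

All 'Yes' examples share one property — mode is burst — and every 'No' example lacks it.
(channel=3, freq=13, mode=burst): mode is burst — fits, so Yes. (channel=8, freq=19, mode=steady): mode is steady — fails this test, so No.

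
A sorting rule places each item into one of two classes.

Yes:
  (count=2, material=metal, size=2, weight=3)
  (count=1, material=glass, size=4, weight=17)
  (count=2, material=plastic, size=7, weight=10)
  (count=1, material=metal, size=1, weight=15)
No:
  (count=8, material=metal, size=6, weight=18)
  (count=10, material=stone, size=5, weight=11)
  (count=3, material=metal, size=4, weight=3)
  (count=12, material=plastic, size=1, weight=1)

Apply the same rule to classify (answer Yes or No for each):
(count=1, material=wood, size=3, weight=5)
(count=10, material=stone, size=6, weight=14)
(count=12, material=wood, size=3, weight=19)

The rule appears to be: count ≤ 2.

Yes, No, No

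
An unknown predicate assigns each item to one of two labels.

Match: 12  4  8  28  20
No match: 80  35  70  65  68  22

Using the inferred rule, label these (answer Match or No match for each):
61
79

The pattern is that an item is 'Match' exactly when: multiple of 4 AND at most 28.
61: No match (61 = 4·15 + 1, 61 > 28). 79: No match (79 = 4·19 + 3, 79 > 28).

No match, No match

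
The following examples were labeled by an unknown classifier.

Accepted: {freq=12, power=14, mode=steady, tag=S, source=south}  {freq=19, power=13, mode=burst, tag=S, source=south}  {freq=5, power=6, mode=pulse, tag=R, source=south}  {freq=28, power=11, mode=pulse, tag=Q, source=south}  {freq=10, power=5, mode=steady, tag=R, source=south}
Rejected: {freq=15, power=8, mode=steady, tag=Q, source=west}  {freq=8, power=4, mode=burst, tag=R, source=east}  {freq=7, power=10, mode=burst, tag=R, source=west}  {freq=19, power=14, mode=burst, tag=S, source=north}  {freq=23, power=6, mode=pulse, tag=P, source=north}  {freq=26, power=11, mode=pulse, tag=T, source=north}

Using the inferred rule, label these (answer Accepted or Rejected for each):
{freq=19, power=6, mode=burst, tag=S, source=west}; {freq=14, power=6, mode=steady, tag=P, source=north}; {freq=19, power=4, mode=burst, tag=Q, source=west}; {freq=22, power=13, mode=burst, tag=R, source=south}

Rejected, Rejected, Rejected, Accepted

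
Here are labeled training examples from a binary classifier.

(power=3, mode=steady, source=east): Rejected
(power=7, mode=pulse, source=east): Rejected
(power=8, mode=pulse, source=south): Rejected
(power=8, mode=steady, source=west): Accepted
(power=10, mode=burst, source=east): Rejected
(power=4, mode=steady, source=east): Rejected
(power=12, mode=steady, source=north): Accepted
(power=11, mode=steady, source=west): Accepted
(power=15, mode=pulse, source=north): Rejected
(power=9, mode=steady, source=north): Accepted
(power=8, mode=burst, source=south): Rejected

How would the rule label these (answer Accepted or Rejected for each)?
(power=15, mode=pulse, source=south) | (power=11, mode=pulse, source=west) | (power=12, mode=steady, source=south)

Rejected, Rejected, Accepted

The pattern is that an item is 'Accepted' exactly when: mode is steady AND power ≥ 7.
(power=15, mode=pulse, source=south) — mode is pulse, power = 15, hence Rejected. (power=11, mode=pulse, source=west) — mode is pulse, power = 11, hence Rejected. (power=12, mode=steady, source=south) — mode is steady, power = 12, hence Accepted.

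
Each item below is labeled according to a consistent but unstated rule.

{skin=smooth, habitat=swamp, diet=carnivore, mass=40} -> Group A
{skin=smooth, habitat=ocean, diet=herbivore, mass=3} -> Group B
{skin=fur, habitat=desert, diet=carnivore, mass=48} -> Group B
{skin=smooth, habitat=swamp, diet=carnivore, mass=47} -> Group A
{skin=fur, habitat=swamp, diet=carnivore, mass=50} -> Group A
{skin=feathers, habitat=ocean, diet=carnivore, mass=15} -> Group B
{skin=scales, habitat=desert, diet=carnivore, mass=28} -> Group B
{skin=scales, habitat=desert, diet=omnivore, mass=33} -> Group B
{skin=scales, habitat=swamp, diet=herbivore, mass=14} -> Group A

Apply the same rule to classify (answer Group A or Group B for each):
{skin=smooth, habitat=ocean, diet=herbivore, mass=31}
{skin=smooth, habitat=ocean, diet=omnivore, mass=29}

Group B, Group B

All 'Group A' examples share one property — habitat is swamp — and every 'Group B' example lacks it.
{skin=smooth, habitat=ocean, diet=herbivore, mass=31} → habitat is ocean → Group B. {skin=smooth, habitat=ocean, diet=omnivore, mass=29} → habitat is ocean → Group B.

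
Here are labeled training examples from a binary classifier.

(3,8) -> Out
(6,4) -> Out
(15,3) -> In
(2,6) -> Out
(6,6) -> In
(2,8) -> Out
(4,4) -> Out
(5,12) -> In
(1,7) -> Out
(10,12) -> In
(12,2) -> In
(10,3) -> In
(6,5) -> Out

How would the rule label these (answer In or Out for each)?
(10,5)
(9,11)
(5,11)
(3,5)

In, In, In, Out

Rule: sum ≥ 12. This holds for each 'In' example and fails for each 'Out' one.
(10,5) → 10+5 = 15 → In.
(9,11) → 9+11 = 20 → In.
(5,11) → 5+11 = 16 → In.
(3,5) → 3+5 = 8 → Out.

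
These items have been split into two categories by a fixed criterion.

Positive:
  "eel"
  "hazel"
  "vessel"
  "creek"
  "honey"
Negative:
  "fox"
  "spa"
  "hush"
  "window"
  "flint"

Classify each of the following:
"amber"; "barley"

Every 'Positive' example satisfies: contains 'e'. None of the 'Negative' examples do.
"amber" — has 'e', hence Positive.
"barley" — has 'e', hence Positive.

Positive, Positive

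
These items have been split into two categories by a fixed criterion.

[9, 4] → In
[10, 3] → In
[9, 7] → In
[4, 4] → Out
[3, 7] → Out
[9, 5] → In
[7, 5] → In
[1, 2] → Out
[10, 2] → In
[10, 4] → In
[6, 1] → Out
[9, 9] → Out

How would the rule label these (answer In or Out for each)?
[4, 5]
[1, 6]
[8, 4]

The distinguishing property — first > second AND sum ≥ 8 — holds for all the 'In' cases and none of the 'Out' cases.
[4, 5] → 4 < 5, 4+5 = 9 → Out. [1, 6] → 1 < 6, 1+6 = 7 → Out. [8, 4] → 8 > 4, 8+4 = 12 → In.

Out, Out, In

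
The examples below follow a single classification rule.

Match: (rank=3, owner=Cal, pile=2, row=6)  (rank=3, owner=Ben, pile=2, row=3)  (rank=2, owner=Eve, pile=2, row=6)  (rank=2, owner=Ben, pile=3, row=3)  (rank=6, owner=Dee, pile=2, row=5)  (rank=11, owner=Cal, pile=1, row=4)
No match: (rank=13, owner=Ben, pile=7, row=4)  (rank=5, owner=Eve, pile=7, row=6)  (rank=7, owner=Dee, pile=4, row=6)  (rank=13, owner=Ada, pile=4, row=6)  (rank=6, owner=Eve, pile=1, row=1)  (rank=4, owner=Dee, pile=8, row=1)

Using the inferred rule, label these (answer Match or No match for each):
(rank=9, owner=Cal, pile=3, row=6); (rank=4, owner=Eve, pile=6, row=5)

Match, No match

The simplest hypothesis consistent with all the labels is: pile ≤ 3 AND row ≥ 3.
(rank=9, owner=Cal, pile=3, row=6): pile = 3, row = 6 — fits, so Match. (rank=4, owner=Eve, pile=6, row=5): pile = 6, row = 5 — does not fit, so No match.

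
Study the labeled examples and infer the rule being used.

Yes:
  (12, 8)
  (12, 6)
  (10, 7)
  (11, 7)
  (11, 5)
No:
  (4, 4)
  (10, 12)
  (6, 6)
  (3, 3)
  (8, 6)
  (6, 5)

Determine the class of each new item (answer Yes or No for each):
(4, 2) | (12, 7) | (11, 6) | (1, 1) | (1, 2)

No, Yes, Yes, No, No

One predicate separates the groups cleanly: |first − second| ≥ 3.
(4, 2) — |4−2| = 2, hence No. (12, 7) — |12−7| = 5, hence Yes. (11, 6) — |11−6| = 5, hence Yes. (1, 1) — |1−1| = 0, hence No. (1, 2) — |1−2| = 1, hence No.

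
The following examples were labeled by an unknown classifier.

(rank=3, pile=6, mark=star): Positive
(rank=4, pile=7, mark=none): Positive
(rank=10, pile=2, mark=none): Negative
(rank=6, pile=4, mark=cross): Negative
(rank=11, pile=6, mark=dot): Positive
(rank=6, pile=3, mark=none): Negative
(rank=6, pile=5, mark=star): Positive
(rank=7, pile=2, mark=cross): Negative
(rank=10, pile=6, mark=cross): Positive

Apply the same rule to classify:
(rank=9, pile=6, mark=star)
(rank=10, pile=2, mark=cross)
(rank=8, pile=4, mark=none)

Rule: pile ≥ 5. This holds for each 'Positive' example and fails for each 'Negative' one.
Positive: (rank=9, pile=6, mark=star), since pile = 6.
Negative: (rank=10, pile=2, mark=cross), since pile = 2.
Negative: (rank=8, pile=4, mark=none), since pile = 4.

Positive, Negative, Negative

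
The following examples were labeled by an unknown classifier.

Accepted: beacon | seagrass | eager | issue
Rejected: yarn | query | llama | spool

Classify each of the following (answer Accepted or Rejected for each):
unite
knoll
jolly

Rule: has ≥ 3 vowels. This holds for each 'Accepted' example and fails for each 'Rejected' one.

Accepted, Rejected, Rejected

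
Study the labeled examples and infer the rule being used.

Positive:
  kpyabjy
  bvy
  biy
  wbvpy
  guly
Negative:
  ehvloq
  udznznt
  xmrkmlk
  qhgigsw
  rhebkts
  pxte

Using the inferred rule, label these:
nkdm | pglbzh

A rule that fits every label: contains 'y' — true of each 'Positive' example, false of each 'Negative' one.

Negative, Negative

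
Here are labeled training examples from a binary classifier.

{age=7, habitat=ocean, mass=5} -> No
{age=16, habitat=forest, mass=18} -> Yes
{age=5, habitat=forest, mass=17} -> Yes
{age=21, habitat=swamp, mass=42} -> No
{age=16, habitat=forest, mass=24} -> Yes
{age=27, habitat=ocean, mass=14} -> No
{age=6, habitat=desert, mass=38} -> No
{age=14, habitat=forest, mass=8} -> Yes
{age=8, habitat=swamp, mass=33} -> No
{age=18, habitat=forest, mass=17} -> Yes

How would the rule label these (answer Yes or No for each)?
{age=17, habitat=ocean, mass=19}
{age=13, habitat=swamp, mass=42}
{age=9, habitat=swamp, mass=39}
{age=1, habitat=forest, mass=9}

No, No, No, Yes

Comparing the two groups points to one rule — habitat is forest.
{age=17, habitat=ocean, mass=19}: habitat is ocean, doesn't match → No. {age=13, habitat=swamp, mass=42}: habitat is swamp, doesn't match → No. {age=9, habitat=swamp, mass=39}: habitat is swamp, doesn't match → No. {age=1, habitat=forest, mass=9}: habitat is forest, has this property → Yes.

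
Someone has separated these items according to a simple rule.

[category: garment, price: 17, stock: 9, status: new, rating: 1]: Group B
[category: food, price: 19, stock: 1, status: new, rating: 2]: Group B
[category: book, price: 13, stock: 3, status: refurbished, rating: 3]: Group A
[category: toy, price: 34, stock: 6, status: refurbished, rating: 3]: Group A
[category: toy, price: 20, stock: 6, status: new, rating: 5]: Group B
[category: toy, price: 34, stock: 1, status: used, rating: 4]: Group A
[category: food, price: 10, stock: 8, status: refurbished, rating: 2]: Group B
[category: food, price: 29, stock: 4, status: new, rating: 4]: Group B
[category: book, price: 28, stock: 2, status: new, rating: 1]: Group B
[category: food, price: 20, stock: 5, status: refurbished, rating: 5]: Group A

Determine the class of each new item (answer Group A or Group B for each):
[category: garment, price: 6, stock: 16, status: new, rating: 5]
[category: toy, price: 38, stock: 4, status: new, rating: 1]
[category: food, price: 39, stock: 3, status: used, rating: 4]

The common property of the 'Group A' items is: status is not new AND stock ≤ 6. No 'Group B' item has it.
Group B: [category: garment, price: 6, stock: 16, status: new, rating: 5], since status is new, stock = 16.
Group B: [category: toy, price: 38, stock: 4, status: new, rating: 1], since status is new, stock = 4.
Group A: [category: food, price: 39, stock: 3, status: used, rating: 4], since status is used, stock = 3.

Group B, Group B, Group A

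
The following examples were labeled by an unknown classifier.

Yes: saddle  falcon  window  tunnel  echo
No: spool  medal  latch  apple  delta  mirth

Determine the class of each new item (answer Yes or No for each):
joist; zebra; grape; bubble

No, No, No, Yes

The common property of the 'Yes' items is: even length. No 'No' item has it.
joist: length 5, fails this test → No.
zebra: length 5, fails this test → No.
grape: length 5, fails this test → No.
bubble: length 6, has this property → Yes.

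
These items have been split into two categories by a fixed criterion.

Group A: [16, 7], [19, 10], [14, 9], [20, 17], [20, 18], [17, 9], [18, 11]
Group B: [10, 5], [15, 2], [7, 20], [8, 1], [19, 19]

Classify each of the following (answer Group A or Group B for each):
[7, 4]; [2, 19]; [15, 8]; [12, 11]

Group B, Group B, Group A, Group A

A rule that fits every label: first > second AND sum ≥ 23 — true of each 'Group A' example, false of each 'Group B' one.
[7, 4]: Group B (7 > 4, 7+4 = 11).
[2, 19]: Group B (2 < 19, 2+19 = 21).
[15, 8]: Group A (15 > 8, 15+8 = 23).
[12, 11]: Group A (12 > 11, 12+11 = 23).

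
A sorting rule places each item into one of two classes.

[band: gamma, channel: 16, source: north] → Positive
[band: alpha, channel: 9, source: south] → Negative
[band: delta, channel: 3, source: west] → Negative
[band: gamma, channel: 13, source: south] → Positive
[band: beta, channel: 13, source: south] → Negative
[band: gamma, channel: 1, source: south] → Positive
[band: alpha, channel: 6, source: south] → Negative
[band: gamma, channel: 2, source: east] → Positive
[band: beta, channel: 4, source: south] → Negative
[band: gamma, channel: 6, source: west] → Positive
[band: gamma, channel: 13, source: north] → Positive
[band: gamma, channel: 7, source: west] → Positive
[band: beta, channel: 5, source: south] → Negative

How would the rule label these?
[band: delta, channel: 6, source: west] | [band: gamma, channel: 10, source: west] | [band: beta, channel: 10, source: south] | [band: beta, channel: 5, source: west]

Negative, Positive, Negative, Negative

The common property of the 'Positive' items is: band is gamma. No 'Negative' item has it.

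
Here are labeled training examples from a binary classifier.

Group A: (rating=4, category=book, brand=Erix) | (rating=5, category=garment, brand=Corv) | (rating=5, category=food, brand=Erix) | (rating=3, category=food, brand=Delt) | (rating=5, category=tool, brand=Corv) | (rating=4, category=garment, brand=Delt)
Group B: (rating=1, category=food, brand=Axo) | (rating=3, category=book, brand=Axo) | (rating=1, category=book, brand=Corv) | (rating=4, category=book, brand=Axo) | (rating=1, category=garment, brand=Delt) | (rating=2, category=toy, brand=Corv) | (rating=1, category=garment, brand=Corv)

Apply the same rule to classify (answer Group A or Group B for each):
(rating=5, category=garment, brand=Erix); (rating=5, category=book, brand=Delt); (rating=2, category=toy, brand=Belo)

One predicate separates the groups cleanly: brand is not Axo AND rating ≥ 3.
(rating=5, category=garment, brand=Erix): Group A (brand is Erix, rating = 5).
(rating=5, category=book, brand=Delt): Group A (brand is Delt, rating = 5).
(rating=2, category=toy, brand=Belo): Group B (brand is Belo, rating = 2).

Group A, Group A, Group B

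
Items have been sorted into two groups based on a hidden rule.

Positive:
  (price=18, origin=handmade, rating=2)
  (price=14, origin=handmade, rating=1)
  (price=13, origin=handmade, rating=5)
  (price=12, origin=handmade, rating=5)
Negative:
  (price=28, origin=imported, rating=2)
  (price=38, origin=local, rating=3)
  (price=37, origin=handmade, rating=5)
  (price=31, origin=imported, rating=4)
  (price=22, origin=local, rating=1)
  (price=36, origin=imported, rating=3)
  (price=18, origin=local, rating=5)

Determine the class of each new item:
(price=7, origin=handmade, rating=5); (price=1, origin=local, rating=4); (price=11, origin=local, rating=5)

Positive, Negative, Negative

The pattern is that an item is 'Positive' exactly when: origin is handmade AND price ≤ 18.
(price=7, origin=handmade, rating=5): Positive (origin is handmade, price = 7).
(price=1, origin=local, rating=4): Negative (origin is local, price = 1).
(price=11, origin=local, rating=5): Negative (origin is local, price = 11).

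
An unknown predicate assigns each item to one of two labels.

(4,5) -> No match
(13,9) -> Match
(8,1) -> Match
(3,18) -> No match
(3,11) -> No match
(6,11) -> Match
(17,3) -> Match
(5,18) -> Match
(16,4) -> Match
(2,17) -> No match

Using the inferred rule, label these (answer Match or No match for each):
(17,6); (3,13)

Match, No match

The distinguishing property — first ≥ 5 — holds for all the 'Match' cases and none of the 'No match' cases.
(17,6) — first 17, hence Match.
(3,13) — first 3, hence No match.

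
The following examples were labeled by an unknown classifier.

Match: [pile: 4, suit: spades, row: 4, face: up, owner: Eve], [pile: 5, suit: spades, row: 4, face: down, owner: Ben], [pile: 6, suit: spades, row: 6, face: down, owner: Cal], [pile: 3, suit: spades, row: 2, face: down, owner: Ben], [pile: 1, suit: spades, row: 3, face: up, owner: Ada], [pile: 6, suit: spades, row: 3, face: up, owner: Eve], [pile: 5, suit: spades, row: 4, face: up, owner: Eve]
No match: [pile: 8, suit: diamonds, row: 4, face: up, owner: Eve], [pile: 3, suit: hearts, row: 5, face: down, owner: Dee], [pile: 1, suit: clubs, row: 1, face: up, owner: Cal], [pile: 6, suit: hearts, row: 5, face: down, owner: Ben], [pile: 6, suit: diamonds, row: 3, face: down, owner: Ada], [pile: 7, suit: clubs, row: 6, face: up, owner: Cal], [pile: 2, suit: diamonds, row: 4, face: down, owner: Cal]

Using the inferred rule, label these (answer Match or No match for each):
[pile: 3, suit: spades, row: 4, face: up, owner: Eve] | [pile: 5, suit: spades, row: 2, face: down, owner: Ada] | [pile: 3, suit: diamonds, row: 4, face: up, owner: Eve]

Match, Match, No match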